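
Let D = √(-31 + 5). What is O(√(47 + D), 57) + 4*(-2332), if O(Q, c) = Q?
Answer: -9328 + √(47 + I*√26) ≈ -9321.1 + 0.37134*I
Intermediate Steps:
D = I*√26 (D = √(-26) = I*√26 ≈ 5.099*I)
O(√(47 + D), 57) + 4*(-2332) = √(47 + I*√26) + 4*(-2332) = √(47 + I*√26) - 9328 = -9328 + √(47 + I*√26)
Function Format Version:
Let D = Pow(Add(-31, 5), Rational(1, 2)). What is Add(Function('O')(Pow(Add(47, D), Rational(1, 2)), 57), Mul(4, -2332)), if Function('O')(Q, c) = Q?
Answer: Add(-9328, Pow(Add(47, Mul(I, Pow(26, Rational(1, 2)))), Rational(1, 2))) ≈ Add(-9321.1, Mul(0.37134, I))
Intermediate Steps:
D = Mul(I, Pow(26, Rational(1, 2))) (D = Pow(-26, Rational(1, 2)) = Mul(I, Pow(26, Rational(1, 2))) ≈ Mul(5.0990, I))
Add(Function('O')(Pow(Add(47, D), Rational(1, 2)), 57), Mul(4, -2332)) = Add(Pow(Add(47, Mul(I, Pow(26, Rational(1, 2)))), Rational(1, 2)), Mul(4, -2332)) = Add(Pow(Add(47, Mul(I, Pow(26, Rational(1, 2)))), Rational(1, 2)), -9328) = Add(-9328, Pow(Add(47, Mul(I, Pow(26, Rational(1, 2)))), Rational(1, 2)))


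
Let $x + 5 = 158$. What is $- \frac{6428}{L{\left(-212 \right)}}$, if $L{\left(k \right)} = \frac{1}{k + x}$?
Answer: $379252$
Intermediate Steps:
$x = 153$ ($x = -5 + 158 = 153$)
$L{\left(k \right)} = \frac{1}{153 + k}$ ($L{\left(k \right)} = \frac{1}{k + 153} = \frac{1}{153 + k}$)
$- \frac{6428}{L{\left(-212 \right)}} = - \frac{6428}{\frac{1}{153 - 212}} = - \frac{6428}{\frac{1}{-59}} = - \frac{6428}{- \frac{1}{59}} = \left(-6428\right) \left(-59\right) = 379252$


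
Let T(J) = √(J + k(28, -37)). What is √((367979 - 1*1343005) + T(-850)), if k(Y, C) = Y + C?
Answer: √(-975026 + I*√859) ≈ 0.01 + 987.43*I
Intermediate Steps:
k(Y, C) = C + Y
T(J) = √(-9 + J) (T(J) = √(J + (-37 + 28)) = √(J - 9) = √(-9 + J))
√((367979 - 1*1343005) + T(-850)) = √((367979 - 1*1343005) + √(-9 - 850)) = √((367979 - 1343005) + √(-859)) = √(-975026 + I*√859)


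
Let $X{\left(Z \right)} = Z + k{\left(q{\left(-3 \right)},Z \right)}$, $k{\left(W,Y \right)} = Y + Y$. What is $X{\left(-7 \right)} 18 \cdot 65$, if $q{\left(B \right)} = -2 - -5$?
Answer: $-24570$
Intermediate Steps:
$q{\left(B \right)} = 3$ ($q{\left(B \right)} = -2 + 5 = 3$)
$k{\left(W,Y \right)} = 2 Y$
$X{\left(Z \right)} = 3 Z$ ($X{\left(Z \right)} = Z + 2 Z = 3 Z$)
$X{\left(-7 \right)} 18 \cdot 65 = 3 \left(-7\right) 18 \cdot 65 = \left(-21\right) 1170 = -24570$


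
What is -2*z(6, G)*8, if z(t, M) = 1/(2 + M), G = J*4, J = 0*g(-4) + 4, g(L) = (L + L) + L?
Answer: -8/9 ≈ -0.88889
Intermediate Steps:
g(L) = 3*L (g(L) = 2*L + L = 3*L)
J = 4 (J = 0*(3*(-4)) + 4 = 0*(-12) + 4 = 0 + 4 = 4)
G = 16 (G = 4*4 = 16)
-2*z(6, G)*8 = -2/(2 + 16)*8 = -2/18*8 = -2*1/18*8 = -⅑*8 = -8/9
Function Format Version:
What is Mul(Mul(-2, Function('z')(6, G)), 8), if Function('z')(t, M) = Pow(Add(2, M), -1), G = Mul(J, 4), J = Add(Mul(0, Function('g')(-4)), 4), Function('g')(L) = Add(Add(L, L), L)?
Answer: Rational(-8, 9) ≈ -0.88889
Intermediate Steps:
Function('g')(L) = Mul(3, L) (Function('g')(L) = Add(Mul(2, L), L) = Mul(3, L))
J = 4 (J = Add(Mul(0, Mul(3, -4)), 4) = Add(Mul(0, -12), 4) = Add(0, 4) = 4)
G = 16 (G = Mul(4, 4) = 16)
Mul(Mul(-2, Function('z')(6, G)), 8) = Mul(Mul(-2, Pow(Add(2, 16), -1)), 8) = Mul(Mul(-2, Pow(18, -1)), 8) = Mul(Mul(-2, Rational(1, 18)), 8) = Mul(Rational(-1, 9), 8) = Rational(-8, 9)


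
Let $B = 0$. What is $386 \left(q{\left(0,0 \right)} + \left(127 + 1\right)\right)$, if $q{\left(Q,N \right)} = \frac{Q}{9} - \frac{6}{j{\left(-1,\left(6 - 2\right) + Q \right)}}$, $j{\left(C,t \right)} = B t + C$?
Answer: $51724$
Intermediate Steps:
$j{\left(C,t \right)} = C$ ($j{\left(C,t \right)} = 0 t + C = 0 + C = C$)
$q{\left(Q,N \right)} = 6 + \frac{Q}{9}$ ($q{\left(Q,N \right)} = \frac{Q}{9} - \frac{6}{-1} = Q \frac{1}{9} - -6 = \frac{Q}{9} + 6 = 6 + \frac{Q}{9}$)
$386 \left(q{\left(0,0 \right)} + \left(127 + 1\right)\right) = 386 \left(\left(6 + \frac{1}{9} \cdot 0\right) + \left(127 + 1\right)\right) = 386 \left(\left(6 + 0\right) + 128\right) = 386 \left(6 + 128\right) = 386 \cdot 134 = 51724$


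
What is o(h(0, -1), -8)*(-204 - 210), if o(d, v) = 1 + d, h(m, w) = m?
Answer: -414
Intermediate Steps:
o(h(0, -1), -8)*(-204 - 210) = (1 + 0)*(-204 - 210) = 1*(-414) = -414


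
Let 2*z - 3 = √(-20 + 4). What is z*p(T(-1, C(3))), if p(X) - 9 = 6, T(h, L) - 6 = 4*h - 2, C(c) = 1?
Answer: 45/2 + 30*I ≈ 22.5 + 30.0*I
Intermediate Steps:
T(h, L) = 4 + 4*h (T(h, L) = 6 + (4*h - 2) = 6 + (-2 + 4*h) = 4 + 4*h)
p(X) = 15 (p(X) = 9 + 6 = 15)
z = 3/2 + 2*I (z = 3/2 + √(-20 + 4)/2 = 3/2 + √(-16)/2 = 3/2 + (4*I)/2 = 3/2 + 2*I ≈ 1.5 + 2.0*I)
z*p(T(-1, C(3))) = (3/2 + 2*I)*15 = 45/2 + 30*I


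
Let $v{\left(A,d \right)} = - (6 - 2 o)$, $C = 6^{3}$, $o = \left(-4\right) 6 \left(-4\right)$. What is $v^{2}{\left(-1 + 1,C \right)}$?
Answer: $34596$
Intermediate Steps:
$o = 96$ ($o = \left(-24\right) \left(-4\right) = 96$)
$C = 216$
$v{\left(A,d \right)} = 186$ ($v{\left(A,d \right)} = - (6 - 192) = \left(-1\right) \left(-186\right) = 186$)
$v^{2}{\left(-1 + 1,C \right)} = 186^{2} = 34596$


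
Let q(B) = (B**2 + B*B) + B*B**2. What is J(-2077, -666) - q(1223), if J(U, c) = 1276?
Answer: -1832266749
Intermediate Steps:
q(B) = B**3 + 2*B**2 (q(B) = (B**2 + B**2) + B**3 = 2*B**2 + B**3 = B**3 + 2*B**2)
J(-2077, -666) - q(1223) = 1276 - 1223**2*(2 + 1223) = 1276 - 1495729*1225 = 1276 - 1*1832268025 = 1276 - 1832268025 = -1832266749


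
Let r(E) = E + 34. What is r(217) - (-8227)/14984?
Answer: 3769211/14984 ≈ 251.55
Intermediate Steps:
r(E) = 34 + E
r(217) - (-8227)/14984 = (34 + 217) - (-8227)/14984 = 251 - (-8227)/14984 = 251 - 1*(-8227/14984) = 251 + 8227/14984 = 3769211/14984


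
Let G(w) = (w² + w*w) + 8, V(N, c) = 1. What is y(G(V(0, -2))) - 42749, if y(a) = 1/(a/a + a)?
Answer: -470238/11 ≈ -42749.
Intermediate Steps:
G(w) = 8 + 2*w² (G(w) = (w² + w²) + 8 = 2*w² + 8 = 8 + 2*w²)
y(a) = 1/(1 + a)
y(G(V(0, -2))) - 42749 = 1/(1 + (8 + 2*1²)) - 42749 = 1/(1 + (8 + 2*1)) - 42749 = 1/(1 + (8 + 2)) - 42749 = 1/(1 + 10) - 42749 = 1/11 - 42749 = -470238/11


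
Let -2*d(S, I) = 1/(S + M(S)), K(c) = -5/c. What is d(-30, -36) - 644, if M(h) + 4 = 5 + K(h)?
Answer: -111409/173 ≈ -643.98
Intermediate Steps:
M(h) = 1 - 5/h (M(h) = -4 + (5 - 5/h) = 1 - 5/h)
d(S, I) = -1/(2*(S + (-5 + S)/S))
d(-30, -36) - 644 = -1*(-30)/(-10 + 2*(-30) + 2*(-30)²) - 644 = -1*(-30)/(-10 - 60 + 2*900) - 644 = -1*(-30)/(-10 - 60 + 1800) - 644 = -1*(-30)/1730 - 644 = -1*(-30)*1/1730 - 644 = 3/173 - 644 = -111409/173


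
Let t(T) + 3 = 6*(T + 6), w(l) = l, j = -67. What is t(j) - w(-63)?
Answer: -306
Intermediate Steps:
t(T) = 33 + 6*T (t(T) = -3 + 6*(T + 6) = -3 + 6*(6 + T) = -3 + (36 + 6*T) = 33 + 6*T)
t(j) - w(-63) = (33 + 6*(-67)) - 1*(-63) = (33 - 402) + 63 = -369 + 63 = -306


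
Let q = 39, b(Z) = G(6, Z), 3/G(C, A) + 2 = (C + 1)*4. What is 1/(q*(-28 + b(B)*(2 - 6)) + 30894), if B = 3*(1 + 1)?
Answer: 1/29784 ≈ 3.3575e-5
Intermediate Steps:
G(C, A) = 3/(2 + 4*C) (G(C, A) = 3/(-2 + (C + 1)*4) = 3/(-2 + (1 + C)*4) = 3/(-2 + (4 + 4*C)) = 3/(2 + 4*C))
B = 6 (B = 3*2 = 6)
b(Z) = 3/26 (b(Z) = 3/(2*(1 + 2*6)) = 3/(2*(1 + 12)) = (3/2)/13 = (3/2)*(1/13) = 3/26)
1/(q*(-28 + b(B)*(2 - 6)) + 30894) = 1/(39*(-28 + 3*(2 - 6)/26) + 30894) = 1/(39*(-28 + (3/26)*(-4)) + 30894) = 1/(39*(-28 - 6/13) + 30894) = 1/(39*(-370/13) + 30894) = 1/(-1110 + 30894) = 1/29784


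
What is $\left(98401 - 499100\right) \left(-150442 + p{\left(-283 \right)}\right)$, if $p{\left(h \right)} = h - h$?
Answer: $60281958958$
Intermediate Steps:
$p{\left(h \right)} = 0$
$\left(98401 - 499100\right) \left(-150442 + p{\left(-283 \right)}\right) = \left(98401 - 499100\right) \left(-150442 + 0\right) = \left(-400699\right) \left(-150442\right) = 60281958958$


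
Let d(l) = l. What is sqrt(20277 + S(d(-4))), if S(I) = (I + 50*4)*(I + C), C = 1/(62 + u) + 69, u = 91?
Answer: sqrt(85880549)/51 ≈ 181.71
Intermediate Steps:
C = 10558/153 (C = 1/(62 + 91) + 69 = 1/153 + 69 = 10558/153 ≈ 69.007)
S(I) = (200 + I)*(10558/153 + I) (S(I) = (I + 50*4)*(I + 10558/153) = (I + 200)*(10558/153 + I) = (200 + I)*(10558/153 + I))
sqrt(20277 + S(d(-4))) = sqrt(20277 + (2111600/153 + (-4)**2 + (41158/153)*(-4))) = sqrt(20277 + (2111600/153 + 16 - 164632/153)) = sqrt(20277 + 1949416/153) = sqrt(5051797/153) = sqrt(85880549)/51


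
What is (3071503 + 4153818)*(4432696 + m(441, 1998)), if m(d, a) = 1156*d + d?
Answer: 35714277606493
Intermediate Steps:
m(d, a) = 1157*d
(3071503 + 4153818)*(4432696 + m(441, 1998)) = (3071503 + 4153818)*(4432696 + 1157*441) = 7225321*(4432696 + 510237) = 7225321*4942933 = 35714277606493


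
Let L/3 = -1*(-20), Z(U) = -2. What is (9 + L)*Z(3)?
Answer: -138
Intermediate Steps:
L = 60 (L = 3*(-1*(-20)) = 3*20 = 60)
(9 + L)*Z(3) = (9 + 60)*(-2) = 69*(-2) = -138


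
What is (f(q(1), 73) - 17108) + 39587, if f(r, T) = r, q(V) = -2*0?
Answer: 22479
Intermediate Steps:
q(V) = 0
(f(q(1), 73) - 17108) + 39587 = (0 - 17108) + 39587 = -17108 + 39587 = 22479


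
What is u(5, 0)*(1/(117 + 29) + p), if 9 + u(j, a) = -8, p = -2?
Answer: 4947/146 ≈ 33.884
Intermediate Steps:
u(j, a) = -17 (u(j, a) = -9 - 8 = -17)
u(5, 0)*(1/(117 + 29) + p) = -17*(1/(117 + 29) - 2) = -17*(1/146 - 2) = -17*(-291/146) = 4947/146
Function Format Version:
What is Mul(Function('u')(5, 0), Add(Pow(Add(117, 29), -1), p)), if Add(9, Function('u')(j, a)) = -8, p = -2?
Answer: Rational(4947, 146) ≈ 33.884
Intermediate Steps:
Function('u')(j, a) = -17 (Function('u')(j, a) = Add(-9, -8) = -17)
Mul(Function('u')(5, 0), Add(Pow(Add(117, 29), -1), p)) = Mul(-17, Add(Pow(Add(117, 29), -1), -2)) = Mul(-17, Add(Pow(146, -1), -2)) = Mul(-17, Add(Rational(1, 146), -2)) = Mul(-17, Rational(-291, 146)) = Rational(4947, 146)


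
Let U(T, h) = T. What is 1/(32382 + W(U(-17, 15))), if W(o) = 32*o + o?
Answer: 1/31821 ≈ 3.1426e-5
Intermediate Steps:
W(o) = 33*o
1/(32382 + W(U(-17, 15))) = 1/(32382 + 33*(-17)) = 1/(32382 - 561) = 1/31821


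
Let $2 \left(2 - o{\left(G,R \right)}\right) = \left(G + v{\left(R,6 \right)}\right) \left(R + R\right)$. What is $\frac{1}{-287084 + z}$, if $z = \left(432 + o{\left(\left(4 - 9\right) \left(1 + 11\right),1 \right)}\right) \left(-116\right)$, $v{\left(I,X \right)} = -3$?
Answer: $- \frac{1}{344736} \approx -2.9008 \cdot 10^{-6}$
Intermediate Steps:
$o{\left(G,R \right)} = 2 - R \left(-3 + G\right)$ ($o{\left(G,R \right)} = 2 - \frac{\left(G - 3\right) \left(R + R\right)}{2} = 2 - \frac{\left(-3 + G\right) 2 R}{2} = 2 - \frac{2 R \left(-3 + G\right)}{2} = 2 - R \left(-3 + G\right)$)
$z = -57652$ ($z = \left(432 + \left(2 + 3 \cdot 1 - \left(4 - 9\right) \left(1 + 11\right) 1\right)\right) \left(-116\right) = \left(432 + \left(2 + 3 - \left(-5\right) 12 \cdot 1\right)\right) \left(-116\right) = \left(432 + \left(2 + 3 - \left(-60\right) 1\right)\right) \left(-116\right) = \left(432 + \left(2 + 3 + 60\right)\right) \left(-116\right) = \left(432 + 65\right) \left(-116\right) = 497 \left(-116\right) = -57652$)
$\frac{1}{-287084 + z} = \frac{1}{-287084 - 57652} = \frac{1}{-344736} = - \frac{1}{344736}$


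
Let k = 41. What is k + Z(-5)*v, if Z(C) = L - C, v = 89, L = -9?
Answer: -315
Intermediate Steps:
Z(C) = -9 - C
k + Z(-5)*v = 41 + (-9 - 1*(-5))*89 = 41 + (-9 + 5)*89 = 41 - 4*89 = 41 - 356 = -315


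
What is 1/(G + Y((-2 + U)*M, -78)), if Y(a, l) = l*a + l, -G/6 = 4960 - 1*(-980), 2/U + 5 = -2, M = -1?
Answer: -7/251274 ≈ -2.7858e-5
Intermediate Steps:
U = -2/7 (U = 2/(-5 - 2) = 2/(-7) = 2*(-⅐) = -2/7 ≈ -0.28571)
G = -35640 (G = -6*(4960 - 1*(-980)) = -6*(4960 + 980) = -6*5940 = -35640)
Y(a, l) = l + a*l (Y(a, l) = a*l + l = l + a*l)
1/(G + Y((-2 + U)*M, -78)) = 1/(-35640 - 78*(1 + (-2 - 2/7)*(-1))) = 1/(-35640 - 78*(1 - 16/7*(-1))) = 1/(-35640 - 78*(1 + 16/7)) = 1/(-35640 - 78*23/7) = 1/(-35640 - 1794/7) = 1/(-251274/7) = -7/251274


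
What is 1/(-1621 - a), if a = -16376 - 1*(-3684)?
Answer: 1/11071 ≈ 9.0326e-5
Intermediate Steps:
a = -12692 (a = -16376 + 3684 = -12692)
1/(-1621 - a) = 1/(-1621 - 1*(-12692)) = 1/(-1621 + 12692) = 1/11071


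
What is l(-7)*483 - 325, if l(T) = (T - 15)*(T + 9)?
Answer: -21577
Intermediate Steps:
l(T) = (-15 + T)*(9 + T)
l(-7)*483 - 325 = (-135 + (-7)**2 - 6*(-7))*483 - 325 = (-135 + 49 + 42)*483 - 325 = -44*483 - 325 = -21252 - 325 = -21577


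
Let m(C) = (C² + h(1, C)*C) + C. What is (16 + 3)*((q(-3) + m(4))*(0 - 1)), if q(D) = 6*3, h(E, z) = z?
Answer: -1026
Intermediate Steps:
m(C) = C + 2*C² (m(C) = (C² + C*C) + C = (C² + C²) + C = 2*C² + C = C + 2*C²)
q(D) = 18
(16 + 3)*((q(-3) + m(4))*(0 - 1)) = (16 + 3)*((18 + 4*(1 + 2*4))*(0 - 1)) = 19*((18 + 4*(1 + 8))*(-1)) = 19*((18 + 4*9)*(-1)) = 19*((18 + 36)*(-1)) = 19*(54*(-1)) = 19*(-54) = -1026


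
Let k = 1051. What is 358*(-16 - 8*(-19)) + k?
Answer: 49739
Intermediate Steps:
358*(-16 - 8*(-19)) + k = 358*(-16 - 8*(-19)) + 1051 = 358*(-16 + 152) + 1051 = 358*136 + 1051 = 48688 + 1051 = 49739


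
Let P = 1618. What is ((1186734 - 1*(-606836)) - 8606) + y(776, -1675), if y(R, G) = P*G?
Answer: -925186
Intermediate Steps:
y(R, G) = 1618*G
((1186734 - 1*(-606836)) - 8606) + y(776, -1675) = ((1186734 - 1*(-606836)) - 8606) + 1618*(-1675) = ((1186734 + 606836) - 8606) - 2710150 = (1793570 - 8606) - 2710150 = 1784964 - 2710150 = -925186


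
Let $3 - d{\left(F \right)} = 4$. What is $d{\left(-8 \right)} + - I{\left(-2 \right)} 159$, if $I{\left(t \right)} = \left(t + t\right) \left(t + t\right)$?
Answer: $-2545$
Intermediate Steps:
$I{\left(t \right)} = 4 t^{2}$ ($I{\left(t \right)} = 2 t 2 t = 4 t^{2}$)
$d{\left(F \right)} = -1$ ($d{\left(F \right)} = 3 - 4 = -1$)
$d{\left(-8 \right)} + - I{\left(-2 \right)} 159 = -1 + - 4 \left(-2\right)^{2} \cdot 159 = -1 + - 4 \cdot 4 \cdot 159 = -1 + \left(-1\right) 16 \cdot 159 = -1 - 2544 = -2545$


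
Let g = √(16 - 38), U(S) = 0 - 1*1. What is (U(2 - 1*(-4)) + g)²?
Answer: (1 - I*√22)² ≈ -21.0 - 9.3808*I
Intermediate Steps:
U(S) = -1 (U(S) = 0 - 1 = -1)
g = I*√22 (g = √(-22) = I*√22 ≈ 4.6904*I)
(U(2 - 1*(-4)) + g)² = (-1 + I*√22)²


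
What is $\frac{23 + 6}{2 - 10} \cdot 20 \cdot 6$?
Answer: $-435$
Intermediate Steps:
$\frac{23 + 6}{2 - 10} \cdot 20 \cdot 6 = \frac{29}{-8} \cdot 20 \cdot 6 = 29 \left(- \frac{1}{8}\right) 20 \cdot 6 = \left(- \frac{29}{8}\right) 20 \cdot 6 = \left(- \frac{145}{2}\right) 6 = -435$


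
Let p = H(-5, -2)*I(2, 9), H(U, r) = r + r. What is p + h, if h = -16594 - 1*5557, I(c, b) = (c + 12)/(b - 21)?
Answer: -66439/3 ≈ -22146.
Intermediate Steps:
I(c, b) = (12 + c)/(-21 + b)
H(U, r) = 2*r
p = 14/3 (p = (2*(-2))*((12 + 2)/(-21 + 9)) = -4*14/(-12) = -(-1)*14/3 = -4*(-7/6) = 14/3 ≈ 4.6667)
h = -22151 (h = -16594 - 5557 = -22151)
p + h = 14/3 - 22151 = -66439/3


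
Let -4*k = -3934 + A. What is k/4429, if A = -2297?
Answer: 6231/17716 ≈ 0.35172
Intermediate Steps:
k = 6231/4 (k = -(-3934 - 2297)/4 = -¼*(-6231) = 6231/4 ≈ 1557.8)
k/4429 = (6231/4)/4429 = (6231/4)*(1/4429) = 6231/17716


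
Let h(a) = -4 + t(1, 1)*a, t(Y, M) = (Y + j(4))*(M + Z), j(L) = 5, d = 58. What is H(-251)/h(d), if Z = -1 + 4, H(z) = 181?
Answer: 181/1388 ≈ 0.13040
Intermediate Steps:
Z = 3
t(Y, M) = (3 + M)*(5 + Y) (t(Y, M) = (Y + 5)*(M + 3) = (5 + Y)*(3 + M) = (3 + M)*(5 + Y))
h(a) = -4 + 24*a (h(a) = -4 + (15 + 3*1 + 5*1 + 1*1)*a = -4 + (15 + 3 + 5 + 1)*a = -4 + 24*a)
H(-251)/h(d) = 181/(-4 + 24*58) = 181/(-4 + 1392) = 181/1388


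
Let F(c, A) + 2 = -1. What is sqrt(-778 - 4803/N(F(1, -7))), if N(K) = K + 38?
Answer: I*sqrt(1121155)/35 ≈ 30.253*I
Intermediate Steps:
F(c, A) = -3 (F(c, A) = -2 - 1 = -3)
N(K) = 38 + K
sqrt(-778 - 4803/N(F(1, -7))) = sqrt(-778 - 4803/(38 - 3)) = sqrt(-778 - 4803/35) = sqrt(-32033/35) = I*sqrt(1121155)/35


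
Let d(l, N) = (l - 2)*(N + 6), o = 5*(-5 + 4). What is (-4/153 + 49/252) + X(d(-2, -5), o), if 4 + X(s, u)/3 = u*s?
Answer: 29479/612 ≈ 48.168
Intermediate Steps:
o = -5 (o = 5*(-1) = -5)
d(l, N) = (-2 + l)*(6 + N)
X(s, u) = -12 + 3*s*u (X(s, u) = -12 + 3*(u*s) = -12 + 3*(s*u) = -12 + 3*s*u)
(-4/153 + 49/252) + X(d(-2, -5), o) = (-4/153 + 49/252) + (-12 + 3*(-12 - 2*(-5) + 6*(-2) - 5*(-2))*(-5)) = (-4*1/153 + 49*(1/252)) + (-12 + 3*(-12 + 10 - 12 + 10)*(-5)) = (-4/153 + 7/36) + (-12 + 3*(-4)*(-5)) = 103/612 + (-12 + 60) = 103/612 + 48 = 29479/612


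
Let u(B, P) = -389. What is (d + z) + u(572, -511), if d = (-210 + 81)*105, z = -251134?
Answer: -265068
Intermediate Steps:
d = -13545 (d = -129*105 = -13545)
(d + z) + u(572, -511) = (-13545 - 251134) - 389 = -264679 - 389 = -265068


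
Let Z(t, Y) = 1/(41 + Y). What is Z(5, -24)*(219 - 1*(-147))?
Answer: 366/17 ≈ 21.529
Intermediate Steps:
Z(5, -24)*(219 - 1*(-147)) = (219 - 1*(-147))/(41 - 24) = (219 + 147)/17 = (1/17)*366 = 366/17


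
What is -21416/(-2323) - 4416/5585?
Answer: 109349992/12973955 ≈ 8.4284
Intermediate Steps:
-21416/(-2323) - 4416/5585 = -21416*(-1/2323) - 4416*1/5585 = 21416/2323 - 4416/5585 = 109349992/12973955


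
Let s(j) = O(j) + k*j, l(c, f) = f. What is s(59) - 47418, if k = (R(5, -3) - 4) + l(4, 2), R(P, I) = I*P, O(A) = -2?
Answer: -48423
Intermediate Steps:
k = -17 (k = (-3*5 - 4) + 2 = (-15 - 4) + 2 = -19 + 2 = -17)
s(j) = -2 - 17*j
s(59) - 47418 = (-2 - 17*59) - 47418 = (-2 - 1003) - 47418 = -1005 - 47418 = -48423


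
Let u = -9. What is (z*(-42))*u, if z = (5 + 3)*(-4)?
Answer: -12096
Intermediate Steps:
z = -32 (z = 8*(-4) = -32)
(z*(-42))*u = -32*(-42)*(-9) = 1344*(-9) = -12096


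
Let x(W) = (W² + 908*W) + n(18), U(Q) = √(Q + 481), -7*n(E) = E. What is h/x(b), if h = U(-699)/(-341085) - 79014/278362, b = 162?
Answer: -13169/8041758882 - 7*I*√218/413859577770 ≈ -1.6376e-6 - 2.4973e-10*I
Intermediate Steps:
n(E) = -E/7
U(Q) = √(481 + Q)
h = -39507/139181 - I*√218/341085 (h = √(481 - 699)/(-341085) - 79014/278362 = √(-218)*(-1/341085) - 79014*1/278362 = (I*√218)*(-1/341085) - 39507/139181 = -I*√218/341085 - 39507/139181 = -39507/139181 - I*√218/341085 ≈ -0.28385 - 4.3288e-5*I)
x(W) = -18/7 + W² + 908*W (x(W) = (W² + 908*W) - ⅐*18 = (W² + 908*W) - 18/7 = -18/7 + W² + 908*W)
h/x(b) = (-39507/139181 - I*√218/341085)/(-18/7 + 162² + 908*162) = (-39507/139181 - I*√218/341085)/(-18/7 + 26244 + 147096) = (-39507/139181 - I*√218/341085)/(1213362/7) = (-39507/139181 - I*√218/341085)*(7/1213362) = -13169/8041758882 - 7*I*√218/413859577770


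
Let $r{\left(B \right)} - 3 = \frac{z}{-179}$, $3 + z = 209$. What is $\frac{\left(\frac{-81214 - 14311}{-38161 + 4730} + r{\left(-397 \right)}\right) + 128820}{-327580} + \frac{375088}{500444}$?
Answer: $\frac{3120401134437988}{8759054753330915} \approx 0.35625$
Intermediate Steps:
$z = 206$ ($z = -3 + 209 = 206$)
$r{\left(B \right)} = \frac{331}{179}$ ($r{\left(B \right)} = 3 + \frac{206}{-179} = 3 + 206 \left(- \frac{1}{179}\right) = 3 - \frac{206}{179} = \frac{331}{179}$)
$\frac{\left(\frac{-81214 - 14311}{-38161 + 4730} + r{\left(-397 \right)}\right) + 128820}{-327580} + \frac{375088}{500444} = \frac{\left(\frac{-81214 - 14311}{-38161 + 4730} + \frac{331}{179}\right) + 128820}{-327580} + \frac{375088}{500444} = \left(\left(- \frac{95525}{-33431} + \frac{331}{179}\right) + 128820\right) \left(- \frac{1}{327580}\right) + 375088 \cdot \frac{1}{500444} = \left(\left(\left(-95525\right) \left(- \frac{1}{33431}\right) + \frac{331}{179}\right) + 128820\right) \left(- \frac{1}{327580}\right) + \frac{13396}{17873} = \left(\left(\frac{95525}{33431} + \frac{331}{179}\right) + 128820\right) \left(- \frac{1}{327580}\right) + \frac{13396}{17873} = \left(\frac{28164636}{5984149} + 128820\right) \left(- \frac{1}{327580}\right) + \frac{13396}{17873} = \frac{770906238816}{5984149} \left(- \frac{1}{327580}\right) + \frac{13396}{17873} = - \frac{192726559704}{490071882355} + \frac{13396}{17873} = \frac{3120401134437988}{8759054753330915}$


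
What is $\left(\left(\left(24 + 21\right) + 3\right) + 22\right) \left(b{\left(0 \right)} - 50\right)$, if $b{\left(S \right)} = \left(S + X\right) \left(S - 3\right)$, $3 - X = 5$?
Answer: $-3080$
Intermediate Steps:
$X = -2$ ($X = 3 - 5 = -2$)
$b{\left(S \right)} = \left(-3 + S\right) \left(-2 + S\right)$ ($b{\left(S \right)} = \left(S - 2\right) \left(S - 3\right) = \left(-2 + S\right) \left(-3 + S\right) = \left(-3 + S\right) \left(-2 + S\right)$)
$\left(\left(\left(24 + 21\right) + 3\right) + 22\right) \left(b{\left(0 \right)} - 50\right) = \left(\left(\left(24 + 21\right) + 3\right) + 22\right) \left(\left(6 + 0^{2} - 0\right) - 50\right) = \left(\left(45 + 3\right) + 22\right) \left(\left(6 + 0 + 0\right) - 50\right) = \left(48 + 22\right) \left(6 - 50\right) = 70 \left(-44\right) = -3080$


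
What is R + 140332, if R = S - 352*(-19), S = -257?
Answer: 146763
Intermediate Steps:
R = 6431 (R = -257 - 352*(-19) = -257 + 6688 = 6431)
R + 140332 = 6431 + 140332 = 146763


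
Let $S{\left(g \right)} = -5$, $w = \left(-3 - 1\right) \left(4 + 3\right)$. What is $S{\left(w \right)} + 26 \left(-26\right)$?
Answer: $-681$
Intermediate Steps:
$w = -28$ ($w = \left(-4\right) 7 = -28$)
$S{\left(w \right)} + 26 \left(-26\right) = -5 + 26 \left(-26\right) = -5 - 676 = -681$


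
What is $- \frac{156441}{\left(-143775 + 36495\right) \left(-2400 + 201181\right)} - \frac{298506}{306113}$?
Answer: $- \frac{2121886642736749}{2175976269527280} \approx -0.97514$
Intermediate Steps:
$- \frac{156441}{\left(-143775 + 36495\right) \left(-2400 + 201181\right)} - \frac{298506}{306113} = - \frac{156441}{\left(-107280\right) 198781} - \frac{298506}{306113} = - \frac{156441}{-21325225680} - \frac{298506}{306113} = \left(-156441\right) \left(- \frac{1}{21325225680}\right) - \frac{298506}{306113} = \frac{52147}{7108408560} - \frac{298506}{306113} = - \frac{2121886642736749}{2175976269527280}$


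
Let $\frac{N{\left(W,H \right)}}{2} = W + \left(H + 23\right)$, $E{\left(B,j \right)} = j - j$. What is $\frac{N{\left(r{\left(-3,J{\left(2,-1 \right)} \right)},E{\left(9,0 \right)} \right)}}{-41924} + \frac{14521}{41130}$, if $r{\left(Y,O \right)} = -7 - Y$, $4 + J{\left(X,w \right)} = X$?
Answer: $\frac{75901933}{215541765} \approx 0.35214$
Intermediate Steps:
$E{\left(B,j \right)} = 0$
$J{\left(X,w \right)} = -4 + X$
$N{\left(W,H \right)} = 46 + 2 H + 2 W$ ($N{\left(W,H \right)} = 2 \left(W + \left(H + 23\right)\right) = 2 \left(W + \left(23 + H\right)\right) = 2 \left(23 + H + W\right) = 46 + 2 H + 2 W$)
$\frac{N{\left(r{\left(-3,J{\left(2,-1 \right)} \right)},E{\left(9,0 \right)} \right)}}{-41924} + \frac{14521}{41130} = \frac{46 + 2 \cdot 0 + 2 \left(-7 - -3\right)}{-41924} + \frac{14521}{41130} = \left(46 + 0 + 2 \left(-7 + 3\right)\right) \left(- \frac{1}{41924}\right) + 14521 \cdot \frac{1}{41130} = \left(46 + 0 + 2 \left(-4\right)\right) \left(- \frac{1}{41924}\right) + \frac{14521}{41130} = \left(46 + 0 - 8\right) \left(- \frac{1}{41924}\right) + \frac{14521}{41130} = 38 \left(- \frac{1}{41924}\right) + \frac{14521}{41130} = - \frac{19}{20962} + \frac{14521}{41130} = \frac{75901933}{215541765}$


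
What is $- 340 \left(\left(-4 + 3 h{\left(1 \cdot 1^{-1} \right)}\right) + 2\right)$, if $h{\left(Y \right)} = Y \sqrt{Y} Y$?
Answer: $-340$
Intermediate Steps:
$h{\left(Y \right)} = Y^{\frac{5}{2}}$ ($h{\left(Y \right)} = Y^{\frac{3}{2}} Y = Y^{\frac{5}{2}}$)
$- 340 \left(\left(-4 + 3 h{\left(1 \cdot 1^{-1} \right)}\right) + 2\right) = - 340 \left(\left(-4 + 3 \left(1 \cdot 1^{-1}\right)^{\frac{5}{2}}\right) + 2\right) = - 340 \left(\left(-4 + 3 \left(1 \cdot 1\right)^{\frac{5}{2}}\right) + 2\right) = - 340 \left(\left(-4 + 3 \cdot 1^{\frac{5}{2}}\right) + 2\right) = - 340 \left(\left(-4 + 3 \cdot 1\right) + 2\right) = - 340 \left(\left(-4 + 3\right) + 2\right) = - 340 \left(-1 + 2\right) = \left(-340\right) 1 = -340$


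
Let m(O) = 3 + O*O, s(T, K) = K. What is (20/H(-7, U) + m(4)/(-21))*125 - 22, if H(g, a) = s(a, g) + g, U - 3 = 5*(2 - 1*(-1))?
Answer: -941/3 ≈ -313.67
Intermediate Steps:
U = 18 (U = 3 + 5*(2 - 1*(-1)) = 3 + 5*(2 + 1) = 3 + 5*3 = 3 + 15 = 18)
H(g, a) = 2*g (H(g, a) = g + g = 2*g)
m(O) = 3 + O²
(20/H(-7, U) + m(4)/(-21))*125 - 22 = (20/((2*(-7))) + (3 + 4²)/(-21))*125 - 22 = (20/(-14) + (3 + 16)*(-1/21))*125 - 22 = (20*(-1/14) + 19*(-1/21))*125 - 22 = (-10/7 - 19/21)*125 - 22 = -7/3*125 - 22 = -875/3 - 22 = -941/3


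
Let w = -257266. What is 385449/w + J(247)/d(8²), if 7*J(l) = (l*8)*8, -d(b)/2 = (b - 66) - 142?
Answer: 102806117/16207758 ≈ 6.3430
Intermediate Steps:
d(b) = 416 - 2*b (d(b) = -2*((b - 66) - 142) = -2*((-66 + b) - 142) = -2*(-208 + b) = 416 - 2*b)
J(l) = 64*l/7 (J(l) = ((l*8)*8)/7 = ((8*l)*8)/7 = (64*l)/7 = 64*l/7)
385449/w + J(247)/d(8²) = 385449/(-257266) + ((64/7)*247)/(416 - 2*8²) = 385449*(-1/257266) + 15808/(7*(416 - 2*64)) = -385449/257266 + 15808/(7*(416 - 128)) = -385449/257266 + (15808/7)/288 = -385449/257266 + (15808/7)*(1/288) = -385449/257266 + 494/63 = 102806117/16207758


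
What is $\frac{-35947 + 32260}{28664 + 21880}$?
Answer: $- \frac{1229}{16848} \approx -0.072946$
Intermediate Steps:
$\frac{-35947 + 32260}{28664 + 21880} = - \frac{3687}{50544} = \left(-3687\right) \frac{1}{50544} = - \frac{1229}{16848}$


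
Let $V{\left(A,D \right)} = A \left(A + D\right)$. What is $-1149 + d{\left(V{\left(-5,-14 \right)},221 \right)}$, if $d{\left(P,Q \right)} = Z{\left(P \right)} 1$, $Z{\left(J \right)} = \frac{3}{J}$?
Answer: $- \frac{109152}{95} \approx -1149.0$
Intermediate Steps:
$d{\left(P,Q \right)} = \frac{3}{P}$ ($d{\left(P,Q \right)} = \frac{3}{P} 1 = \frac{3}{P}$)
$-1149 + d{\left(V{\left(-5,-14 \right)},221 \right)} = -1149 + \frac{3}{\left(-5\right) \left(-5 - 14\right)} = -1149 + \frac{3}{\left(-5\right) \left(-19\right)} = -1149 + \frac{3}{95} = - \frac{109152}{95}$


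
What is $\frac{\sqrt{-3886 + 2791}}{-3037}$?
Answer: $- \frac{i \sqrt{1095}}{3037} \approx - 0.010896 i$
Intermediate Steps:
$\frac{\sqrt{-3886 + 2791}}{-3037} = \sqrt{-1095} \left(- \frac{1}{3037}\right) = i \sqrt{1095} \left(- \frac{1}{3037}\right) = - \frac{i \sqrt{1095}}{3037}$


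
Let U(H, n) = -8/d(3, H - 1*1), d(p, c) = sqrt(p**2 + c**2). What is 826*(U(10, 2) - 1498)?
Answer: -1237348 - 3304*sqrt(10)/15 ≈ -1.2380e+6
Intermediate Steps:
d(p, c) = sqrt(c**2 + p**2)
U(H, n) = -8/sqrt(9 + (-1 + H)**2) (U(H, n) = -8/sqrt((H - 1*1)**2 + 3**2) = -8/sqrt((H - 1)**2 + 9) = -8/sqrt((-1 + H)**2 + 9) = -8/sqrt(9 + (-1 + H)**2))
826*(U(10, 2) - 1498) = 826*(-8/sqrt(9 + (-1 + 10)**2) - 1498) = 826*(-8/sqrt(9 + 9**2) - 1498) = 826*(-8/sqrt(9 + 81) - 1498) = 826*(-4*sqrt(10)/15 - 1498) = 826*(-1498 - 4*sqrt(10)/15) = -1237348 - 3304*sqrt(10)/15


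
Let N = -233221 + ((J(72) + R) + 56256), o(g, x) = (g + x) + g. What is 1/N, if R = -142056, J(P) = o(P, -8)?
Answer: -1/318885 ≈ -3.1359e-6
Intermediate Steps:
o(g, x) = x + 2*g
J(P) = -8 + 2*P
N = -318885 (N = -233221 + (((-8 + 2*72) - 142056) + 56256) = -233221 + (((-8 + 144) - 142056) + 56256) = -233221 + ((136 - 142056) + 56256) = -233221 + (-141920 + 56256) = -233221 - 85664 = -318885)
1/N = 1/(-318885) = -1/318885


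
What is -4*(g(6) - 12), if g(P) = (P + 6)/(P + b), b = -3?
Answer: 32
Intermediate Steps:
g(P) = (6 + P)/(-3 + P) (g(P) = (P + 6)/(P - 3) = (6 + P)/(-3 + P))
-4*(g(6) - 12) = -4*((6 + 6)/(-3 + 6) - 12) = -4*(12/3 - 12) = -4*((⅓)*12 - 12) = -4*(4 - 12) = -4*(-8) = 32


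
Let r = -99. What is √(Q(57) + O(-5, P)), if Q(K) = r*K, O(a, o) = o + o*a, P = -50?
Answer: I*√5443 ≈ 73.777*I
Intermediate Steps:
O(a, o) = o + a*o
Q(K) = -99*K
√(Q(57) + O(-5, P)) = √(-99*57 - 50*(1 - 5)) = √(-5643 - 50*(-4)) = √(-5643 + 200) = √(-5443) = I*√5443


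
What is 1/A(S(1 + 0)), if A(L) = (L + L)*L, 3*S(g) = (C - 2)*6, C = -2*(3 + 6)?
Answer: 1/3200 ≈ 0.00031250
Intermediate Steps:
C = -18 (C = -2*9 = -18)
S(g) = -40 (S(g) = ((-18 - 2)*6)/3 = (-20*6)/3 = (⅓)*(-120) = -40)
A(L) = 2*L² (A(L) = (2*L)*L = 2*L²)
1/A(S(1 + 0)) = 1/(2*(-40)²) = 1/(2*1600) = 1/3200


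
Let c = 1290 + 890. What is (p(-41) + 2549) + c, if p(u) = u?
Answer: 4688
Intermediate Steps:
c = 2180
(p(-41) + 2549) + c = (-41 + 2549) + 2180 = 2508 + 2180 = 4688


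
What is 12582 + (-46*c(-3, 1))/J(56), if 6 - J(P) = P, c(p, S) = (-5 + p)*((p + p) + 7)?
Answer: 314366/25 ≈ 12575.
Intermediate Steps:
c(p, S) = (-5 + p)*(7 + 2*p) (c(p, S) = (-5 + p)*(2*p + 7) = (-5 + p)*(7 + 2*p))
J(P) = 6 - P
12582 + (-46*c(-3, 1))/J(56) = 12582 + (-46*(-35 - 3*(-3) + 2*(-3)²))/(6 - 1*56) = 12582 + (-46*(-35 + 9 + 2*9))/(6 - 56) = 12582 - 46*(-35 + 9 + 18)/(-50) = 12582 - 46*(-8)*(-1/50) = 12582 + 368*(-1/50) = 12582 - 184/25 = 314366/25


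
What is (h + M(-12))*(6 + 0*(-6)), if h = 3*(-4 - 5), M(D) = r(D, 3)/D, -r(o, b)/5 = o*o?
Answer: 198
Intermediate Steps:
r(o, b) = -5*o² (r(o, b) = -5*o*o = -5*o²)
M(D) = -5*D (M(D) = (-5*D²)/D = -5*D)
h = -27 (h = 3*(-9) = -27)
(h + M(-12))*(6 + 0*(-6)) = (-27 - 5*(-12))*(6 + 0*(-6)) = (-27 + 60)*(6 + 0) = 33*6 = 198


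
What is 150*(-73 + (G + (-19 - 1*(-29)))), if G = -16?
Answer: -11850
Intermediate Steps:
150*(-73 + (G + (-19 - 1*(-29)))) = 150*(-73 + (-16 + (-19 - 1*(-29)))) = 150*(-73 + (-16 + (-19 + 29))) = 150*(-73 + (-16 + 10)) = 150*(-73 - 6) = 150*(-79) = -11850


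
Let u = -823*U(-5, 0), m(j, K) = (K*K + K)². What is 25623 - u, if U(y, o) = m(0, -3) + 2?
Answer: 56897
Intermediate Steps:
m(j, K) = (K + K²)² (m(j, K) = (K² + K)² = (K + K²)²)
U(y, o) = 38 (U(y, o) = (-3)²*(1 - 3)² + 2 = 9*(-2)² + 2 = 9*4 + 2 = 36 + 2 = 38)
u = -31274 (u = -823*38 = -31274)
25623 - u = 25623 - 1*(-31274) = 25623 + 31274 = 56897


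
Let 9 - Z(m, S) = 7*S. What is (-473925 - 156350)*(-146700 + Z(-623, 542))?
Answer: 94846933375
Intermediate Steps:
Z(m, S) = 9 - 7*S
(-473925 - 156350)*(-146700 + Z(-623, 542)) = (-473925 - 156350)*(-146700 + (9 - 7*542)) = -630275*(-146700 + (9 - 3794)) = -630275*(-146700 - 3785) = -630275*(-150485) = 94846933375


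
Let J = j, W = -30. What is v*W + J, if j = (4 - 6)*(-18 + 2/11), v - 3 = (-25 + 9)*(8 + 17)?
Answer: 131402/11 ≈ 11946.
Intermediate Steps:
v = -397 (v = 3 + (-25 + 9)*(8 + 17) = 3 - 16*25 = 3 - 400 = -397)
j = 392/11 (j = -2*(-18 + 2*(1/11)) = -2*(-18 + 2/11) = -2*(-196/11) = 392/11 ≈ 35.636)
J = 392/11 ≈ 35.636
v*W + J = -397*(-30) + 392/11 = 11910 + 392/11 = 131402/11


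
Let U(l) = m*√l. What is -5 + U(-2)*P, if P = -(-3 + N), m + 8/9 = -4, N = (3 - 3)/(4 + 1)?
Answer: -5 - 44*I*√2/3 ≈ -5.0 - 20.742*I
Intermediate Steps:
N = 0 (N = 0/5 = 0*(⅕) = 0)
m = -44/9 (m = -8/9 - 4 = -44/9 ≈ -4.8889)
U(l) = -44*√l/9
P = 3 (P = -(-3 + 0) = -1*(-3) = 3)
-5 + U(-2)*P = -5 - 44*I*√2/9*3 = -5 - 44*I*√2/3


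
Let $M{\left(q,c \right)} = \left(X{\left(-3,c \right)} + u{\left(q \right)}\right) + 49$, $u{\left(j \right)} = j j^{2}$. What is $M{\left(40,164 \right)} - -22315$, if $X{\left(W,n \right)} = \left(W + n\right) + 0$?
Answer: $86525$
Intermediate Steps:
$u{\left(j \right)} = j^{3}$
$X{\left(W,n \right)} = W + n$
$M{\left(q,c \right)} = 46 + c + q^{3}$ ($M{\left(q,c \right)} = \left(\left(-3 + c\right) + q^{3}\right) + 49 = \left(-3 + c + q^{3}\right) + 49 = 46 + c + q^{3}$)
$M{\left(40,164 \right)} - -22315 = \left(46 + 164 + 40^{3}\right) - -22315 = \left(46 + 164 + 64000\right) + 22315 = 64210 + 22315 = 86525$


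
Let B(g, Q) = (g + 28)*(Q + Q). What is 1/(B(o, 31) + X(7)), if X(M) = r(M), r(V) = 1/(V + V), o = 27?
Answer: 14/47741 ≈ 0.00029325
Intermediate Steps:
r(V) = 1/(2*V)
X(M) = 1/(2*M)
B(g, Q) = 2*Q*(28 + g) (B(g, Q) = (28 + g)*(2*Q) = 2*Q*(28 + g))
1/(B(o, 31) + X(7)) = 1/(2*31*(28 + 27) + (1/2)/7) = 1/(2*31*55 + (1/2)*(1/7)) = 1/(3410 + 1/14) = 1/(47741/14) = 14/47741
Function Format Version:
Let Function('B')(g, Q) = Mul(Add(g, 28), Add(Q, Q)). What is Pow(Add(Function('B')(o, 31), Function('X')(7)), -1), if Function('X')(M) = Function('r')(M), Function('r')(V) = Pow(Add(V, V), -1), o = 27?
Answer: Rational(14, 47741) ≈ 0.00029325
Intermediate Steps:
Function('r')(V) = Mul(Rational(1, 2), Pow(V, -1)) (Function('r')(V) = Pow(Mul(2, V), -1) = Mul(Rational(1, 2), Pow(V, -1)))
Function('X')(M) = Mul(Rational(1, 2), Pow(M, -1))
Function('B')(g, Q) = Mul(2, Q, Add(28, g)) (Function('B')(g, Q) = Mul(Add(28, g), Mul(2, Q)) = Mul(2, Q, Add(28, g)))
Pow(Add(Function('B')(o, 31), Function('X')(7)), -1) = Pow(Add(Mul(2, 31, Add(28, 27)), Mul(Rational(1, 2), Pow(7, -1))), -1) = Pow(Add(Mul(2, 31, 55), Mul(Rational(1, 2), Rational(1, 7))), -1) = Pow(Add(3410, Rational(1, 14)), -1) = Pow(Rational(47741, 14), -1) = Rational(14, 47741)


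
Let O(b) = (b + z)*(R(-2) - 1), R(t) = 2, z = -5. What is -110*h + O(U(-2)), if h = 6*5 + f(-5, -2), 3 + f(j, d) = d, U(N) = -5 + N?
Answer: -2762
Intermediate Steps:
f(j, d) = -3 + d
O(b) = -5 + b (O(b) = (b - 5)*(2 - 1) = (-5 + b)*1 = -5 + b)
h = 25 (h = 6*5 + (-3 - 2) = 30 - 5 = 25)
-110*h + O(U(-2)) = -110*25 + (-5 + (-5 - 2)) = -2750 + (-5 - 7) = -2750 - 12 = -2762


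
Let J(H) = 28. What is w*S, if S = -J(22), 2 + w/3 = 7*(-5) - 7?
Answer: 3696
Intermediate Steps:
w = -132 (w = -6 + 3*(7*(-5) - 7) = -6 + 3*(-35 - 7) = -6 + 3*(-42) = -6 - 126 = -132)
S = -28 (S = -1*28 = -28)
w*S = -132*(-28) = 3696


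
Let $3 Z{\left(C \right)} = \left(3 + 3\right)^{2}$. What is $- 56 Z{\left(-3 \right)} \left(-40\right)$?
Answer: $26880$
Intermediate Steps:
$Z{\left(C \right)} = 12$ ($Z{\left(C \right)} = \frac{\left(3 + 3\right)^{2}}{3} = \frac{6^{2}}{3} = \frac{1}{3} \cdot 36 = 12$)
$- 56 Z{\left(-3 \right)} \left(-40\right) = \left(-56\right) 12 \left(-40\right) = \left(-672\right) \left(-40\right) = 26880$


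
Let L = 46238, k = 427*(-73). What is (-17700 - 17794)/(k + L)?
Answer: -35494/15067 ≈ -2.3557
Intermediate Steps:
k = -31171
(-17700 - 17794)/(k + L) = (-17700 - 17794)/(-31171 + 46238) = -35494/15067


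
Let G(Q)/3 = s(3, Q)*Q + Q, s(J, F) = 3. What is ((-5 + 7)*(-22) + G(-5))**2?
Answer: 10816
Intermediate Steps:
G(Q) = 12*Q (G(Q) = 3*(3*Q + Q) = 3*(4*Q) = 12*Q)
((-5 + 7)*(-22) + G(-5))**2 = ((-5 + 7)*(-22) + 12*(-5))**2 = (2*(-22) - 60)**2 = (-44 - 60)**2 = (-104)**2 = 10816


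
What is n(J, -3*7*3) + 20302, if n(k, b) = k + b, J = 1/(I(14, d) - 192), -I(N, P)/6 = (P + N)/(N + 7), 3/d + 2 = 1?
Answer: 27646467/1366 ≈ 20239.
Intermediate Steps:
d = -3 (d = 3/(-2 + 1) = 3/(-1) = 3*(-1) = -3)
I(N, P) = -6*(N + P)/(7 + N) (I(N, P) = -6*(P + N)/(N + 7) = -6*(N + P)/(7 + N))
J = -7/1366 (J = 1/(6*(-1*14 - 1*(-3))/(7 + 14) - 192) = 1/(6*(-14 + 3)/21 - 192) = 1/(6*(1/21)*(-11) - 192) = 1/(-22/7 - 192) = 1/(-1366/7) = -7/1366 ≈ -0.0051244)
n(k, b) = b + k
n(J, -3*7*3) + 20302 = (-3*7*3 - 7/1366) + 20302 = (-21*3 - 7/1366) + 20302 = (-63 - 7/1366) + 20302 = -86065/1366 + 20302 = 27646467/1366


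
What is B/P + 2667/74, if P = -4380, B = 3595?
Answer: 1141543/32412 ≈ 35.220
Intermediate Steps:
B/P + 2667/74 = 3595/(-4380) + 2667/74 = 3595*(-1/4380) + 2667*(1/74) = -719/876 + 2667/74 = 1141543/32412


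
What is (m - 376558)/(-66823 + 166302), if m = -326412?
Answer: -702970/99479 ≈ -7.0665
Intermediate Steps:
(m - 376558)/(-66823 + 166302) = (-326412 - 376558)/(-66823 + 166302) = -702970/99479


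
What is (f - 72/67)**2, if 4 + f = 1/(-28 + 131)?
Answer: 1221712209/47623801 ≈ 25.653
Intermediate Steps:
f = -411/103 (f = -4 + 1/(-28 + 131) = -4 + 1/103 = -411/103 ≈ -3.9903)
(f - 72/67)**2 = (-411/103 - 72/67)**2 = (-34953/6901)**2 = 1221712209/47623801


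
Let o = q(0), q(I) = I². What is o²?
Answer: 0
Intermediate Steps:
o = 0 (o = 0² = 0)
o² = 0² = 0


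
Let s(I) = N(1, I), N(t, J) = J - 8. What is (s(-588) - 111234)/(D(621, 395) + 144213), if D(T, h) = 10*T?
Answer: -111830/150423 ≈ -0.74344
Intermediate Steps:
N(t, J) = -8 + J
s(I) = -8 + I
(s(-588) - 111234)/(D(621, 395) + 144213) = ((-8 - 588) - 111234)/(10*621 + 144213) = (-596 - 111234)/(6210 + 144213) = -111830/150423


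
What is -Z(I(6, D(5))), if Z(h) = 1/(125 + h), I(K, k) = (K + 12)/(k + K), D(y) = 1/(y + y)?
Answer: -61/7805 ≈ -0.0078155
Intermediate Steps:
D(y) = 1/(2*y)
I(K, k) = (12 + K)/(K + k)
-Z(I(6, D(5))) = -1/(125 + (12 + 6)/(6 + (½)/5)) = -1/(125 + 18/(6 + (½)*(⅕))) = -1/(125 + 18/(6 + ⅒)) = -1/(125 + 18/(61/10)) = -1/(125 + (10/61)*18) = -1/(125 + 180/61) = -1/7805/61 = -1*61/7805 = -61/7805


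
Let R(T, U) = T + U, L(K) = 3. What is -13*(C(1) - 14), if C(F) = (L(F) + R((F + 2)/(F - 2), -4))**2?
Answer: -26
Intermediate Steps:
C(F) = (-1 + (2 + F)/(-2 + F))**2 (C(F) = (3 + ((F + 2)/(F - 2) - 4))**2 = (3 + ((2 + F)/(-2 + F) - 4))**2 = (3 + (-4 + (2 + F)/(-2 + F)))**2 = (-1 + (2 + F)/(-2 + F))**2)
-13*(C(1) - 14) = -13*(16/(-2 + 1)**2 - 14) = -13*(16/(-1)**2 - 14) = -13*(16*1 - 14) = -13*(16 - 14) = -13*2 = -26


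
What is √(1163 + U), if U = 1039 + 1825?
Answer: √4027 ≈ 63.459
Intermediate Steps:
U = 2864
√(1163 + U) = √(1163 + 2864) = √4027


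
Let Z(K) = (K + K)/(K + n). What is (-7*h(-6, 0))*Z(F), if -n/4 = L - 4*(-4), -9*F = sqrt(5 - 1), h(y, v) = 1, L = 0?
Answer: -14/289 ≈ -0.048443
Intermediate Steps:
F = -2/9 (F = -sqrt(5 - 1)/9 = -sqrt(4)/9 = -1/9*2 = -2/9 ≈ -0.22222)
n = -64 (n = -4*(0 - 4*(-4)) = -4*(0 + 16) = -4*16 = -64)
Z(K) = 2*K/(-64 + K) (Z(K) = (K + K)/(K - 64) = (2*K)/(-64 + K) = 2*K/(-64 + K))
(-7*h(-6, 0))*Z(F) = (-7*1)*(2*(-2/9)/(-64 - 2/9)) = -14*(-2)/(9*(-578/9)) = -14*(-2)*(-9)/(9*578) = -7*2/289 = -14/289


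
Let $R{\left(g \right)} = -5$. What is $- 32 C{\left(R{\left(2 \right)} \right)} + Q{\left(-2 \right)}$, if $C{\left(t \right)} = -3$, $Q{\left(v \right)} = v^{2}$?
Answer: $100$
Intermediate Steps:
$- 32 C{\left(R{\left(2 \right)} \right)} + Q{\left(-2 \right)} = \left(-32\right) \left(-3\right) + \left(-2\right)^{2} = 96 + 4 = 100$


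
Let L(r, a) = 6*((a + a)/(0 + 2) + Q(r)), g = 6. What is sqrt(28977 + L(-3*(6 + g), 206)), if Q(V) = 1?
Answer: sqrt(30219) ≈ 173.84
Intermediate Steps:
L(r, a) = 6 + 6*a (L(r, a) = 6*((a + a)/(0 + 2) + 1) = 6*((2*a)/2 + 1) = 6*((2*a)*(1/2) + 1) = 6*(a + 1) = 6*(1 + a) = 6 + 6*a)
sqrt(28977 + L(-3*(6 + g), 206)) = sqrt(28977 + (6 + 6*206)) = sqrt(28977 + (6 + 1236)) = sqrt(28977 + 1242) = sqrt(30219)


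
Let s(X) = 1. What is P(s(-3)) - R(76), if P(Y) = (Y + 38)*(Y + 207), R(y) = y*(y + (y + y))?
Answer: -9216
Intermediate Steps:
R(y) = 3*y**2 (R(y) = y*(y + 2*y) = y*(3*y) = 3*y**2)
P(Y) = (38 + Y)*(207 + Y)
P(s(-3)) - R(76) = (7866 + 1**2 + 245*1) - 3*76**2 = (7866 + 1 + 245) - 3*5776 = 8112 - 1*17328 = 8112 - 17328 = -9216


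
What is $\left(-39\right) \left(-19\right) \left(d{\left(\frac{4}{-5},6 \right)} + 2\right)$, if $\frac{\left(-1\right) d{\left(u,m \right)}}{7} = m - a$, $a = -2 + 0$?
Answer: $-40014$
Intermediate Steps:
$a = -2$
$d{\left(u,m \right)} = -14 - 7 m$ ($d{\left(u,m \right)} = - 7 \left(m - -2\right) = - 7 \left(m + 2\right) = - 7 \left(2 + m\right) = -14 - 7 m$)
$\left(-39\right) \left(-19\right) \left(d{\left(\frac{4}{-5},6 \right)} + 2\right) = \left(-39\right) \left(-19\right) \left(\left(-14 - 42\right) + 2\right) = 741 \left(\left(-14 - 42\right) + 2\right) = 741 \left(-56 + 2\right) = 741 \left(-54\right) = -40014$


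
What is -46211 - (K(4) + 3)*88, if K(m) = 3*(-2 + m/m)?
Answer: -46211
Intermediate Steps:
K(m) = -3 (K(m) = 3*(-2 + 1) = 3*(-1) = -3)
-46211 - (K(4) + 3)*88 = -46211 - (-3 + 3)*88 = -46211 - 0*88 = -46211 - 1*0 = -46211 + 0 = -46211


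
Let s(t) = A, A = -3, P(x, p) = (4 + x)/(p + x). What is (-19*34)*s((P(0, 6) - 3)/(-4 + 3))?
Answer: 1938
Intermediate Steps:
P(x, p) = (4 + x)/(p + x)
s(t) = -3
(-19*34)*s((P(0, 6) - 3)/(-4 + 3)) = -19*34*(-3) = -646*(-3) = 1938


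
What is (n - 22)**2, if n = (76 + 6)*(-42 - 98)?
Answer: 132296004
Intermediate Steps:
n = -11480 (n = 82*(-140) = -11480)
(n - 22)**2 = (-11480 - 22)**2 = (-11502)**2 = 132296004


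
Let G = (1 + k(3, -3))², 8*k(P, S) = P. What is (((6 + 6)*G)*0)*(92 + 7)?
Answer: 0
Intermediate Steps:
k(P, S) = P/8
G = 121/64 (G = (1 + (⅛)*3)² = (1 + 3/8)² = (11/8)² = 121/64 ≈ 1.8906)
(((6 + 6)*G)*0)*(92 + 7) = (((6 + 6)*(121/64))*0)*(92 + 7) = ((12*(121/64))*0)*99 = ((363/16)*0)*99 = 0*99 = 0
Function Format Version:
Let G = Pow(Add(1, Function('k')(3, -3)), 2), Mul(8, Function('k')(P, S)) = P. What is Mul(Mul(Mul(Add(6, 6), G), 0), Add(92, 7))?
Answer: 0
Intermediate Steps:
Function('k')(P, S) = Mul(Rational(1, 8), P)
G = Rational(121, 64) (G = Pow(Add(1, Mul(Rational(1, 8), 3)), 2) = Pow(Add(1, Rational(3, 8)), 2) = Pow(Rational(11, 8), 2) = Rational(121, 64) ≈ 1.8906)
Mul(Mul(Mul(Add(6, 6), G), 0), Add(92, 7)) = Mul(Mul(Mul(Add(6, 6), Rational(121, 64)), 0), Add(92, 7)) = Mul(Mul(Mul(12, Rational(121, 64)), 0), 99) = Mul(Mul(Rational(363, 16), 0), 99) = Mul(0, 99) = 0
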